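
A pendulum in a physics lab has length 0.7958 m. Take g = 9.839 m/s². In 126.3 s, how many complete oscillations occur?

T = 2π√(L/g) = 2π√(0.7958/9.839) = 1.7869 s.
Number of complete oscillations = ⌊126.3/1.7869⌋ = ⌊70.680⌋ = 70.

70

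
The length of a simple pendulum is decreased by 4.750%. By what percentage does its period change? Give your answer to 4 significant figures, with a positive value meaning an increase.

T ∝ √L, so T'/T = √(0.95250) = 0.97596.
Percentage change in T = (0.97596 − 1) × 100% = -2.404%.

-2.404%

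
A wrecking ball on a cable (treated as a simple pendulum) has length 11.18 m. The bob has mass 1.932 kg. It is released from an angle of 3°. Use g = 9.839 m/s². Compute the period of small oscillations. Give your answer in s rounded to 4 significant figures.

6.698 s

T = 2π√(L/g) = 2π√(11.18/9.839) = 2π × 1.0660 = 6.698 s.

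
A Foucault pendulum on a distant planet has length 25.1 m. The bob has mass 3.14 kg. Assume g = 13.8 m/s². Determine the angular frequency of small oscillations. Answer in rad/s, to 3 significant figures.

ω = √(g/L) = √(13.8/25.1) = 0.741 rad/s.

0.741 rad/s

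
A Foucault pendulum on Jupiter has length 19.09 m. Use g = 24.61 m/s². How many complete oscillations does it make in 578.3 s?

104

T = 2π√(L/g) = 2π√(19.09/24.61) = 5.5338 s.
Number of complete oscillations = ⌊578.3/5.5338⌋ = ⌊104.50⌋ = 104.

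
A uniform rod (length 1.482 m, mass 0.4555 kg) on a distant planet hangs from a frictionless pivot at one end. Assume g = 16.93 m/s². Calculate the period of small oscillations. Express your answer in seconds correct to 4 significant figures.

For a physical pendulum T = 2π√(I/(mgd)), with d = 0.74100 m from pivot to centre of mass.
I_cm = mL²/12 = 0.4555 × 1.482²/12 = 0.083369 kg·m²; I = I_cm + md² = 0.083369 + 0.4555 × 0.74100² = 0.33348 kg·m².
T = 2π√(0.33348/(0.4555 × 16.93 × 0.74100)) = 1.518 s.

1.518 s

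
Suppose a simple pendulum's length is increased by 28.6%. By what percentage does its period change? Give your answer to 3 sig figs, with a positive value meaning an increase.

13.4%

T ∝ √L, so T'/T = √(1.286) = 1.134.
Percentage change in T = (1.134 − 1) × 100% = 13.4%.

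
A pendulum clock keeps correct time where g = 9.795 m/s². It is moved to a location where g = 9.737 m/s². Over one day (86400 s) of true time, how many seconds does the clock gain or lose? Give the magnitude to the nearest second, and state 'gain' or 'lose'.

The clock's period scales as T ∝ 1/√g, so T'/T = √(9.795/9.737) = 1.00297.
In 86400 s of true time the clock registers 86400/1.00297 = 86143.8 s, so it loses 256 s.

lose 256 s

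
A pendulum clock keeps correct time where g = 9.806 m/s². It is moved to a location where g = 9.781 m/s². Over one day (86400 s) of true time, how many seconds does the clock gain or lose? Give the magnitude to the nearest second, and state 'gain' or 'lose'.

lose 110 s

The clock's period scales as T ∝ 1/√g, so T'/T = √(9.806/9.781) = 1.00128.
In 86400 s of true time the clock registers 86400/1.00128 = 86289.8 s, so it loses 110 s.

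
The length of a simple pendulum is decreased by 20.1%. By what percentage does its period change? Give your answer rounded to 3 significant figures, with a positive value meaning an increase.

-10.6%

T ∝ √L, so T'/T = √(0.7990) = 0.8939.
Percentage change in T = (0.8939 − 1) × 100% = -10.6%.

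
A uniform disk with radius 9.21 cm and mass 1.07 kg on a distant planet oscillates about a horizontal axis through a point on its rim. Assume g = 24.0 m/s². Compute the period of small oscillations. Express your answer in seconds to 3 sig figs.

0.477 s

I_cm = ½mr² = 0.004538 kg·m². The pivot is at distance d = 0.0921 m from the centre of mass.
By the parallel-axis theorem, I = I_cm + md² = 0.004538 + 0.009076 = 0.01361 kg·m².
T = 2π√(I/(mgd)) = 2π√(0.01361/(1.07 × 24.0 × 0.0921)) = 0.477 s.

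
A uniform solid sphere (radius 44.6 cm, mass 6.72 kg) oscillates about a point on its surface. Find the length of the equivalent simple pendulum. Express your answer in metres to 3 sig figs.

The equivalent simple-pendulum length is L_eq = I/(md), where I is about the pivot and d = 0.4460 m.
I_cm = (2/5)mR² = 0.5347 kg·m², so I = I_cm + md² = 0.5347 + 1.337 = 1.871 kg·m².
L_eq = 1.871/(6.72 × 0.4460) = 0.624 m.

0.624 m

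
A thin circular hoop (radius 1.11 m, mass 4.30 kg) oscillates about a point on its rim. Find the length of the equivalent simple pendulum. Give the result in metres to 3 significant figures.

The equivalent simple-pendulum length is L_eq = I/(md), where I is about the pivot and d = 1.110 m.
I_cm = mR² = 5.298 kg·m², so I = I_cm + md² = 5.298 + 5.298 = 10.60 kg·m².
L_eq = 10.60/(4.30 × 1.110) = 2.22 m.

2.22 m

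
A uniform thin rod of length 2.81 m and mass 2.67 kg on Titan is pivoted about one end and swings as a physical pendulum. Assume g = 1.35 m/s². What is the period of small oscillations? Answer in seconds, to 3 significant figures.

7.40 s

For a physical pendulum T = 2π√(I/(mgd)), with d = 1.405 m from pivot to centre of mass.
I_cm = mL²/12 = 2.67 × 2.81²/12 = 1.757 kg·m²; I = I_cm + md² = 1.757 + 2.67 × 1.405² = 7.028 kg·m².
T = 2π√(7.028/(2.67 × 1.35 × 1.405)) = 7.40 s.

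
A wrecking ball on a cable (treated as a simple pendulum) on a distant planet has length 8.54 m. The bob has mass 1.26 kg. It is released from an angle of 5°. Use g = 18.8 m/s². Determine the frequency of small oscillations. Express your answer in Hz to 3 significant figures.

T = 2π√(L/g) = 2π√(8.54/18.8) = 4.235 s, so f = 1/T = 0.236 Hz.

0.236 Hz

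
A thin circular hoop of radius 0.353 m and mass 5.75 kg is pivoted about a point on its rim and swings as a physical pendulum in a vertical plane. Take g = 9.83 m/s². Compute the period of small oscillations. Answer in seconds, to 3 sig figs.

1.68 s

I_cm = mr² = 0.7165 kg·m². The pivot is at distance d = 0.353 m from the centre of mass.
By the parallel-axis theorem, I = I_cm + md² = 0.7165 + 0.7165 = 1.433 kg·m².
T = 2π√(I/(mgd)) = 2π√(1.433/(5.75 × 9.83 × 0.353)) = 1.68 s.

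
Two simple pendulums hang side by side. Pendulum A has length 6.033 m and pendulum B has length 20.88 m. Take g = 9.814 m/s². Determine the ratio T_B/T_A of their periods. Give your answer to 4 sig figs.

T ∝ √L, so T_B/T_A = √(L_B/L_A) = √(20.88/6.033) = 1.860.

1.860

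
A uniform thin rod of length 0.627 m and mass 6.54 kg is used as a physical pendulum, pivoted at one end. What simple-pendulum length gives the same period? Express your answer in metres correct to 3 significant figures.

0.418 m

The equivalent simple-pendulum length is L_eq = I/(md), where I is about the pivot and d = 0.3135 m.
I_cm = (1/12)mL² = 0.2143 kg·m², so I = I_cm + md² = 0.2143 + 0.6428 = 0.8570 kg·m².
L_eq = 0.8570/(6.54 × 0.3135) = 0.418 m.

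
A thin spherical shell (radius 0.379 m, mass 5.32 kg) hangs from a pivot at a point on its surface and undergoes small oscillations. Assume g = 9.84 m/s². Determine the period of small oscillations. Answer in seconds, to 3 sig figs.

1.59 s

I_cm = (2/3)mr² = 0.5094 kg·m². The pivot is at distance d = 0.379 m from the centre of mass.
By the parallel-axis theorem, I = I_cm + md² = 0.5094 + 0.7642 = 1.274 kg·m².
T = 2π√(I/(mgd)) = 2π√(1.274/(5.32 × 9.84 × 0.379)) = 1.59 s.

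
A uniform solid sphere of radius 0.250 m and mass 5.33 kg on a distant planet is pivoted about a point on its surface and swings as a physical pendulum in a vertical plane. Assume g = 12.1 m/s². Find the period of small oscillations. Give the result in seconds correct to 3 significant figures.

I_cm = (2/5)mr² = 0.1333 kg·m². The pivot is at distance d = 0.250 m from the centre of mass.
By the parallel-axis theorem, I = I_cm + md² = 0.1333 + 0.3331 = 0.4664 kg·m².
T = 2π√(I/(mgd)) = 2π√(0.4664/(5.33 × 12.1 × 0.250)) = 1.07 s.

1.07 s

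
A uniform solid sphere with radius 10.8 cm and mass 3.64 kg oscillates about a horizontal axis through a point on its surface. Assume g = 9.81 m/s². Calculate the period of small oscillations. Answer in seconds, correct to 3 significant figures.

I_cm = (2/5)mr² = 0.01698 kg·m². The pivot is at distance d = 0.108 m from the centre of mass.
By the parallel-axis theorem, I = I_cm + md² = 0.01698 + 0.04246 = 0.05944 kg·m².
T = 2π√(I/(mgd)) = 2π√(0.05944/(3.64 × 9.81 × 0.108)) = 0.780 s.

0.780 s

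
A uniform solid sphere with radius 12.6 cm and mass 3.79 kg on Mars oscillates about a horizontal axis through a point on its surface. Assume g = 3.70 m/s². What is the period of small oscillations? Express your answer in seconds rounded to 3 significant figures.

1.37 s

I_cm = (2/5)mr² = 0.02407 kg·m². The pivot is at distance d = 0.126 m from the centre of mass.
By the parallel-axis theorem, I = I_cm + md² = 0.02407 + 0.06017 = 0.08424 kg·m².
T = 2π√(I/(mgd)) = 2π√(0.08424/(3.79 × 3.70 × 0.126)) = 1.37 s.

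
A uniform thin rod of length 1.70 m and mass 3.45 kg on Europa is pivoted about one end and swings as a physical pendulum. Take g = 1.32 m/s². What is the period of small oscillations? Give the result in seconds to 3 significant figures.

For a physical pendulum T = 2π√(I/(mgd)), with d = 0.8500 m from pivot to centre of mass.
I_cm = mL²/12 = 3.45 × 1.70²/12 = 0.8309 kg·m²; I = I_cm + md² = 0.8309 + 3.45 × 0.8500² = 3.323 kg·m².
T = 2π√(3.323/(3.45 × 1.32 × 0.8500)) = 5.82 s.

5.82 s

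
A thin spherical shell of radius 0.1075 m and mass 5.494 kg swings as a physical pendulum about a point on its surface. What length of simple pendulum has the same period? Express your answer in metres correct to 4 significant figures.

The equivalent simple-pendulum length is L_eq = I/(md), where I is about the pivot and d = 0.10750 m.
I_cm = (2/3)mR² = 0.042327 kg·m², so I = I_cm + md² = 0.042327 + 0.063490 = 0.10582 kg·m².
L_eq = 0.10582/(5.494 × 0.10750) = 0.1792 m.

0.1792 m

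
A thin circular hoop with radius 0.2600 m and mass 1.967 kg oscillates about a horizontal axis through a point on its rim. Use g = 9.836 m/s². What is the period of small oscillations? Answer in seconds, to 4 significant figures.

1.445 s

I_cm = mr² = 0.13297 kg·m². The pivot is at distance d = 0.2600 m from the centre of mass.
By the parallel-axis theorem, I = I_cm + md² = 0.13297 + 0.13297 = 0.26594 kg·m².
T = 2π√(I/(mgd)) = 2π√(0.26594/(1.967 × 9.836 × 0.2600)) = 1.445 s.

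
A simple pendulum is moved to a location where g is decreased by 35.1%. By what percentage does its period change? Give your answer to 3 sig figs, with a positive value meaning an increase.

T ∝ 1/√g, so T'/T = 1/√(0.6490) = 1.241.
Percentage change in T = (1.241 − 1) × 100% = 24.1%.

24.1%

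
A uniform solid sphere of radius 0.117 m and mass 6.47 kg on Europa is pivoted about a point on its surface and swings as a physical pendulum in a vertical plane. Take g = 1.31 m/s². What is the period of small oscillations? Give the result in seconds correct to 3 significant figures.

I_cm = (2/5)mr² = 0.03543 kg·m². The pivot is at distance d = 0.117 m from the centre of mass.
By the parallel-axis theorem, I = I_cm + md² = 0.03543 + 0.08857 = 0.1240 kg·m².
T = 2π√(I/(mgd)) = 2π√(0.1240/(6.47 × 1.31 × 0.117)) = 2.22 s.

2.22 s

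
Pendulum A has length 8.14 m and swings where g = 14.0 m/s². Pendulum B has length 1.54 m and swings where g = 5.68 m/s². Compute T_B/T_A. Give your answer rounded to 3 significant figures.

0.683

T = 2π√(L/g), so T_B/T_A = √((L_B/g_B)/(L_A/g_A)) = √((1.54/5.68)/(8.14/14.0)) = 0.683.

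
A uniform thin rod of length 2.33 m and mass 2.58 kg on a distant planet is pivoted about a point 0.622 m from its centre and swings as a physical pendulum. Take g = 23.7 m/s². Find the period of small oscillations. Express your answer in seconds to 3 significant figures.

For a physical pendulum T = 2π√(I/(mgd)), with d = 0.6220 m from pivot to centre of mass.
I_cm = mL²/12 = 2.58 × 2.33²/12 = 1.167 kg·m²; I = I_cm + md² = 1.167 + 2.58 × 0.6220² = 2.165 kg·m².
T = 2π√(2.165/(2.58 × 23.7 × 0.6220)) = 1.50 s.

1.50 s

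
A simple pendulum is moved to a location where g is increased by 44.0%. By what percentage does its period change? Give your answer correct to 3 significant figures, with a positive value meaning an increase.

T ∝ 1/√g, so T'/T = 1/√(1.440) = 0.8333.
Percentage change in T = (0.8333 − 1) × 100% = -16.7%.

-16.7%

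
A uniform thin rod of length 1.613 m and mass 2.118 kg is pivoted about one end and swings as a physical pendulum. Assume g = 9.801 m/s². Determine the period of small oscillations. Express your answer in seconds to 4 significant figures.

For a physical pendulum T = 2π√(I/(mgd)), with d = 0.80650 m from pivot to centre of mass.
I_cm = mL²/12 = 2.118 × 1.613²/12 = 0.45921 kg·m²; I = I_cm + md² = 0.45921 + 2.118 × 0.80650² = 1.8368 kg·m².
T = 2π√(1.8368/(2.118 × 9.801 × 0.80650)) = 2.081 s.

2.081 s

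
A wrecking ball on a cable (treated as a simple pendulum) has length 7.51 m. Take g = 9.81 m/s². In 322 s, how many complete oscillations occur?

58

T = 2π√(L/g) = 2π√(7.51/9.81) = 5.498 s.
Number of complete oscillations = ⌊322/5.498⌋ = ⌊58.57⌋ = 58.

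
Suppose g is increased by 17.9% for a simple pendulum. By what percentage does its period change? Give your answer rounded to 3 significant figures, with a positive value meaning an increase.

-7.90%

T ∝ 1/√g, so T'/T = 1/√(1.179) = 0.9210.
Percentage change in T = (0.9210 − 1) × 100% = -7.90%.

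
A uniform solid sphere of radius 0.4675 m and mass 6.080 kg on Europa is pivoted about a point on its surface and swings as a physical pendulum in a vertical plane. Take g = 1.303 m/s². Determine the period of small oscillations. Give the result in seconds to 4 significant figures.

I_cm = (2/5)mr² = 0.53153 kg·m². The pivot is at distance d = 0.4675 m from the centre of mass.
By the parallel-axis theorem, I = I_cm + md² = 0.53153 + 1.3288 = 1.8604 kg·m².
T = 2π√(I/(mgd)) = 2π√(1.8604/(6.080 × 1.303 × 0.4675)) = 4.453 s.

4.453 s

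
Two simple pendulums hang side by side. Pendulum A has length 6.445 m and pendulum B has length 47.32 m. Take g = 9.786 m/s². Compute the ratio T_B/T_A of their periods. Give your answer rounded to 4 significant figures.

2.710

T ∝ √L, so T_B/T_A = √(L_B/L_A) = √(47.32/6.445) = 2.710.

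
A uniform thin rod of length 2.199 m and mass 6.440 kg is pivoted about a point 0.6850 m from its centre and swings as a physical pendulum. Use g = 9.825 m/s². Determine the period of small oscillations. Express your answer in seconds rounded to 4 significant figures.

For a physical pendulum T = 2π√(I/(mgd)), with d = 0.68500 m from pivot to centre of mass.
I_cm = mL²/12 = 6.440 × 2.199²/12 = 2.5951 kg·m²; I = I_cm + md² = 2.5951 + 6.440 × 0.68500² = 5.6169 kg·m².
T = 2π√(5.6169/(6.440 × 9.825 × 0.68500)) = 2.262 s.

2.262 s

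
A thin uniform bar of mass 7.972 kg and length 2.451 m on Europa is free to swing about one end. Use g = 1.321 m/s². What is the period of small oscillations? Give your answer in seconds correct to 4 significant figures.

6.988 s

For a physical pendulum T = 2π√(I/(mgd)), with d = 1.2255 m from pivot to centre of mass.
I_cm = mL²/12 = 7.972 × 2.451²/12 = 3.9909 kg·m²; I = I_cm + md² = 3.9909 + 7.972 × 1.2255² = 15.964 kg·m².
T = 2π√(15.964/(7.972 × 1.321 × 1.2255)) = 6.988 s.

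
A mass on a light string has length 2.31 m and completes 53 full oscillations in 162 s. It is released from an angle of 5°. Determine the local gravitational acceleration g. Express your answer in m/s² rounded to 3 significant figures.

T = 162/53 = 3.057 s.
From T = 2π√(L/g), g = 4π²L/T² = 4π² × 2.31/3.057² = 9.76 m/s².

9.76 m/s²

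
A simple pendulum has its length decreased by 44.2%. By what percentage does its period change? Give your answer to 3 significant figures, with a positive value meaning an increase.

T ∝ √L, so T'/T = √(0.5580) = 0.7470.
Percentage change in T = (0.7470 − 1) × 100% = -25.3%.

-25.3%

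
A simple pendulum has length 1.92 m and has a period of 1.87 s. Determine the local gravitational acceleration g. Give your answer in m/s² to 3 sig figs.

21.7 m/s²

From T = 2π√(L/g), g = 4π²L/T² = 4π² × 1.92/1.870² = 21.7 m/s².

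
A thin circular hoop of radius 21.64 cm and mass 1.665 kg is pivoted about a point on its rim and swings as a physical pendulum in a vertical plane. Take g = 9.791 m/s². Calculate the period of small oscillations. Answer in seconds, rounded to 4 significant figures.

I_cm = mr² = 0.077970 kg·m². The pivot is at distance d = 0.2164 m from the centre of mass.
By the parallel-axis theorem, I = I_cm + md² = 0.077970 + 0.077970 = 0.15594 kg·m².
T = 2π√(I/(mgd)) = 2π√(0.15594/(1.665 × 9.791 × 0.2164)) = 1.321 s.

1.321 s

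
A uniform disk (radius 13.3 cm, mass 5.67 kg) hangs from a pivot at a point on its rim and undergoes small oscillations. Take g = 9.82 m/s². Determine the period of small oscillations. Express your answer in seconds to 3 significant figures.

0.896 s

I_cm = ½mr² = 0.05015 kg·m². The pivot is at distance d = 0.133 m from the centre of mass.
By the parallel-axis theorem, I = I_cm + md² = 0.05015 + 0.1003 = 0.1504 kg·m².
T = 2π√(I/(mgd)) = 2π√(0.1504/(5.67 × 9.82 × 0.133)) = 0.896 s.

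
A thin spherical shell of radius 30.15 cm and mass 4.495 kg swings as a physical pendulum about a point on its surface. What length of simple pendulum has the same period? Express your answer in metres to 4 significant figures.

0.5025 m

The equivalent simple-pendulum length is L_eq = I/(md), where I is about the pivot and d = 0.30150 m.
I_cm = (2/3)mR² = 0.27240 kg·m², so I = I_cm + md² = 0.27240 + 0.40861 = 0.68101 kg·m².
L_eq = 0.68101/(4.495 × 0.30150) = 0.5025 m.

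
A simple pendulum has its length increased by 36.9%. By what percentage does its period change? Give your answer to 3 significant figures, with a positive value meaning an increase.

17.0%

T ∝ √L, so T'/T = √(1.369) = 1.170.
Percentage change in T = (1.170 − 1) × 100% = 17.0%.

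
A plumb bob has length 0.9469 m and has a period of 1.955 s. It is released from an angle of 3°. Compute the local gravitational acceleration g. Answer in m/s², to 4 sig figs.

9.781 m/s²

From T = 2π√(L/g), g = 4π²L/T² = 4π² × 0.9469/1.9550² = 9.781 m/s².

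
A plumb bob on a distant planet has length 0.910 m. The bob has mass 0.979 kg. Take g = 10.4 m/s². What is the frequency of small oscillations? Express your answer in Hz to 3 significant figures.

T = 2π√(L/g) = 2π√(0.910/10.4) = 1.859 s, so f = 1/T = 0.538 Hz.

0.538 Hz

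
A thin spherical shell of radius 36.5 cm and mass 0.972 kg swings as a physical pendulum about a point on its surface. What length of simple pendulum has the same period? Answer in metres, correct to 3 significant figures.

0.608 m

The equivalent simple-pendulum length is L_eq = I/(md), where I is about the pivot and d = 0.3650 m.
I_cm = (2/3)mR² = 0.08633 kg·m², so I = I_cm + md² = 0.08633 + 0.1295 = 0.2158 kg·m².
L_eq = 0.2158/(0.972 × 0.3650) = 0.608 m.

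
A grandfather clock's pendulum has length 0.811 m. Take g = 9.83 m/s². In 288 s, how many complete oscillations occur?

T = 2π√(L/g) = 2π√(0.811/9.83) = 1.805 s.
Number of complete oscillations = ⌊288/1.805⌋ = ⌊159.6⌋ = 159.

159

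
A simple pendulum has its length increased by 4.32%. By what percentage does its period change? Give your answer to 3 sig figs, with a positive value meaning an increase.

2.14%

T ∝ √L, so T'/T = √(1.043) = 1.021.
Percentage change in T = (1.021 − 1) × 100% = 2.14%.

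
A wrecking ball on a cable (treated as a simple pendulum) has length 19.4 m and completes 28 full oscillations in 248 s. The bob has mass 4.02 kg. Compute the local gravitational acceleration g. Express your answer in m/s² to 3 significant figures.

T = 248/28 = 8.857 s.
From T = 2π√(L/g), g = 4π²L/T² = 4π² × 19.4/8.857² = 9.76 m/s².

9.76 m/s²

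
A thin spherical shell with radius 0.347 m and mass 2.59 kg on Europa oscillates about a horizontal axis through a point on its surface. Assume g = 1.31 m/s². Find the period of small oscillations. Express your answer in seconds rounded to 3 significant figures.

I_cm = (2/3)mr² = 0.2079 kg·m². The pivot is at distance d = 0.347 m from the centre of mass.
By the parallel-axis theorem, I = I_cm + md² = 0.2079 + 0.3119 = 0.5198 kg·m².
T = 2π√(I/(mgd)) = 2π√(0.5198/(2.59 × 1.31 × 0.347)) = 4.17 s.

4.17 s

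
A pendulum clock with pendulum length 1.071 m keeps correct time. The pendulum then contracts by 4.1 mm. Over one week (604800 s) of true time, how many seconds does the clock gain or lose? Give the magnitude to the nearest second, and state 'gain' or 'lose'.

gain 1161 s

T ∝ √L, so T'/T = √(1.06690/1.071) = 0.998084.
In 604800 s of true time the clock registers 604800/0.998084 = 605961.0 s, so it gains 1161 s.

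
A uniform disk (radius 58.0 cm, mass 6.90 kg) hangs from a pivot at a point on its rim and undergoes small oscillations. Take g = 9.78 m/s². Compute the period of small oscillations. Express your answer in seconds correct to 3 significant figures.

I_cm = ½mr² = 1.161 kg·m². The pivot is at distance d = 0.580 m from the centre of mass.
By the parallel-axis theorem, I = I_cm + md² = 1.161 + 2.321 = 3.482 kg·m².
T = 2π√(I/(mgd)) = 2π√(3.482/(6.90 × 9.78 × 0.580)) = 1.87 s.

1.87 s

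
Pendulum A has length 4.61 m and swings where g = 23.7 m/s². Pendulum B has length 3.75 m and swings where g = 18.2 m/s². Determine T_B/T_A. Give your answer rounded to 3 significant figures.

1.03

T = 2π√(L/g), so T_B/T_A = √((L_B/g_B)/(L_A/g_A)) = √((3.75/18.2)/(4.61/23.7)) = 1.03.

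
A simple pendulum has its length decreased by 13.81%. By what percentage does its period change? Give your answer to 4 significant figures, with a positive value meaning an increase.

-7.161%

T ∝ √L, so T'/T = √(0.86190) = 0.92839.
Percentage change in T = (0.92839 − 1) × 100% = -7.161%.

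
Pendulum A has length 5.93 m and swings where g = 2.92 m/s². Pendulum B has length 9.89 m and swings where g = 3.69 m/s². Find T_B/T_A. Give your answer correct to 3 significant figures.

T = 2π√(L/g), so T_B/T_A = √((L_B/g_B)/(L_A/g_A)) = √((9.89/3.69)/(5.93/2.92)) = 1.15.

1.15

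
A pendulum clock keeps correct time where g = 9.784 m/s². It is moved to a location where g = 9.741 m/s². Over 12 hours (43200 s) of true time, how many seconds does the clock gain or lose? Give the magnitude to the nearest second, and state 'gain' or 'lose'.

lose 95 s

The clock's period scales as T ∝ 1/√g, so T'/T = √(9.784/9.741) = 1.00220.
In 43200 s of true time the clock registers 43200/1.00220 = 43105.0 s, so it loses 95 s.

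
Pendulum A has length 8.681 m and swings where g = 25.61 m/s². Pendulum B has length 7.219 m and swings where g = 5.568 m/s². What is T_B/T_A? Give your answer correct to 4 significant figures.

1.956

T = 2π√(L/g), so T_B/T_A = √((L_B/g_B)/(L_A/g_A)) = √((7.219/5.568)/(8.681/25.61)) = 1.956.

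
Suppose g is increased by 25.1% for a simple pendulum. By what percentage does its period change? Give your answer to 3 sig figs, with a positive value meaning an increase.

T ∝ 1/√g, so T'/T = 1/√(1.251) = 0.8941.
Percentage change in T = (0.8941 − 1) × 100% = -10.6%.

-10.6%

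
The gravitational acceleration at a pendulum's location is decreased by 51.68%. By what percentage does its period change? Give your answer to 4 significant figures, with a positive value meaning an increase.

43.86%

T ∝ 1/√g, so T'/T = 1/√(0.48320) = 1.4386.
Percentage change in T = (1.4386 − 1) × 100% = 43.86%.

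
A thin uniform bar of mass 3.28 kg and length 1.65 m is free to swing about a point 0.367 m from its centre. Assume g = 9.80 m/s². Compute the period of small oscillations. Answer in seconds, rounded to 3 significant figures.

1.99 s

For a physical pendulum T = 2π√(I/(mgd)), with d = 0.3670 m from pivot to centre of mass.
I_cm = mL²/12 = 3.28 × 1.65²/12 = 0.7441 kg·m²; I = I_cm + md² = 0.7441 + 3.28 × 0.3670² = 1.186 kg·m².
T = 2π√(1.186/(3.28 × 9.80 × 0.3670)) = 1.99 s.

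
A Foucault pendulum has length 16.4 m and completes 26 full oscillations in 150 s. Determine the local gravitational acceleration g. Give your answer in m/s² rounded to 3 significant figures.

T = 150/26 = 5.769 s.
From T = 2π√(L/g), g = 4π²L/T² = 4π² × 16.4/5.769² = 19.5 m/s².

19.5 m/s²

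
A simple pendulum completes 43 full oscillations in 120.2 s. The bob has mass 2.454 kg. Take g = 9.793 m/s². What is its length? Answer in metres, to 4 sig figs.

T = 120.2/43 = 2.7953 s.
From T = 2π√(L/g), L = gT²/(4π²) = 9.793 × 2.7953²/(4π²) = 1.938 m.

1.938 m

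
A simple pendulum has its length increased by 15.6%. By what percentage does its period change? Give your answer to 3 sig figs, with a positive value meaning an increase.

7.52%

T ∝ √L, so T'/T = √(1.156) = 1.075.
Percentage change in T = (1.075 − 1) × 100% = 7.52%.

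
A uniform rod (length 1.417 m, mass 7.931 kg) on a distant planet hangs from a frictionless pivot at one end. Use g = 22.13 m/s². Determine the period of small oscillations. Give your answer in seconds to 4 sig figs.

1.298 s

For a physical pendulum T = 2π√(I/(mgd)), with d = 0.70850 m from pivot to centre of mass.
I_cm = mL²/12 = 7.931 × 1.417²/12 = 1.3270 kg·m²; I = I_cm + md² = 1.3270 + 7.931 × 0.70850² = 5.3082 kg·m².
T = 2π√(5.3082/(7.931 × 22.13 × 0.70850)) = 1.298 s.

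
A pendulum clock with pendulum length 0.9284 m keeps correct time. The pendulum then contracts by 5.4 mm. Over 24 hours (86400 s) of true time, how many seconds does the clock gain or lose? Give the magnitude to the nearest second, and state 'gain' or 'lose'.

T ∝ √L, so T'/T = √(0.92300/0.9284) = 0.997088.
In 86400 s of true time the clock registers 86400/0.997088 = 86652.4 s, so it gains 252 s.

gain 252 s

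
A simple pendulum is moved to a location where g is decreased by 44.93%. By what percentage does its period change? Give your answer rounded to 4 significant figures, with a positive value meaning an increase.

T ∝ 1/√g, so T'/T = 1/√(0.55070) = 1.3475.
Percentage change in T = (1.3475 − 1) × 100% = 34.75%.

34.75%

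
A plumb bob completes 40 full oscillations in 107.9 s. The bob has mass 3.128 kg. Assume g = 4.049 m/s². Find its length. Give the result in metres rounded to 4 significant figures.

T = 107.9/40 = 2.6975 s.
From T = 2π√(L/g), L = gT²/(4π²) = 4.049 × 2.6975²/(4π²) = 0.7463 m.

0.7463 m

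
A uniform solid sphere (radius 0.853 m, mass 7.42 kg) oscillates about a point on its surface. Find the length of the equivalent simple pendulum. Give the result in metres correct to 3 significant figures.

The equivalent simple-pendulum length is L_eq = I/(md), where I is about the pivot and d = 0.8530 m.
I_cm = (2/5)mR² = 2.160 kg·m², so I = I_cm + md² = 2.160 + 5.399 = 7.558 kg·m².
L_eq = 7.558/(7.42 × 0.8530) = 1.19 m.

1.19 m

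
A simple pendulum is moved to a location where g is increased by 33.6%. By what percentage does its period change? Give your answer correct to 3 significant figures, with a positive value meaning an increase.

T ∝ 1/√g, so T'/T = 1/√(1.336) = 0.8652.
Percentage change in T = (0.8652 − 1) × 100% = -13.5%.

-13.5%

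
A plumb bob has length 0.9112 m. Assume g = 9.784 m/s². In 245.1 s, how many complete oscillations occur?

T = 2π√(L/g) = 2π√(0.9112/9.784) = 1.9175 s.
Number of complete oscillations = ⌊245.1/1.9175⌋ = ⌊127.82⌋ = 127.

127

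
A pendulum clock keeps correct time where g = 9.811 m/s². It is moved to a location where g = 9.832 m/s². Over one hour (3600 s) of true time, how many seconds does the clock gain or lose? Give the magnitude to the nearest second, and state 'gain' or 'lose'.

The clock's period scales as T ∝ 1/√g, so T'/T = √(9.811/9.832) = 0.998931.
In 3600 s of true time the clock registers 3600/0.998931 = 3603.9 s, so it gains 4 s.

gain 4 s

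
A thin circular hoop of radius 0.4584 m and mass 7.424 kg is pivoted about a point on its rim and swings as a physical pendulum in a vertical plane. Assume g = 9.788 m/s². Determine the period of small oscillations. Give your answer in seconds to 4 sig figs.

1.923 s

I_cm = mr² = 1.5600 kg·m². The pivot is at distance d = 0.4584 m from the centre of mass.
By the parallel-axis theorem, I = I_cm + md² = 1.5600 + 1.5600 = 3.1200 kg·m².
T = 2π√(I/(mgd)) = 2π√(3.1200/(7.424 × 9.788 × 0.4584)) = 1.923 s.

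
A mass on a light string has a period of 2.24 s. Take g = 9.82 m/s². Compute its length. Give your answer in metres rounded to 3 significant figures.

From T = 2π√(L/g), L = gT²/(4π²) = 9.82 × 2.240²/(4π²) = 1.25 m.

1.25 m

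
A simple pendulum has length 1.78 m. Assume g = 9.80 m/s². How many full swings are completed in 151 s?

T = 2π√(L/g) = 2π√(1.78/9.80) = 2.678 s.
Number of complete oscillations = ⌊151/2.678⌋ = ⌊56.39⌋ = 56.

56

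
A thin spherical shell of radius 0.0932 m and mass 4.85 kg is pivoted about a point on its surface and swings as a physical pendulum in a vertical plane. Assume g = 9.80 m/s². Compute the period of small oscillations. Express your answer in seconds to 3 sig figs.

0.791 s

I_cm = (2/3)mr² = 0.02809 kg·m². The pivot is at distance d = 0.0932 m from the centre of mass.
By the parallel-axis theorem, I = I_cm + md² = 0.02809 + 0.04213 = 0.07021 kg·m².
T = 2π√(I/(mgd)) = 2π√(0.07021/(4.85 × 9.80 × 0.0932)) = 0.791 s.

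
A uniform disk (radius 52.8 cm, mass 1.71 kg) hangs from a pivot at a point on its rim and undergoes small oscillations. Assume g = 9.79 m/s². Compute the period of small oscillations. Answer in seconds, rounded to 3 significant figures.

I_cm = ½mr² = 0.2384 kg·m². The pivot is at distance d = 0.528 m from the centre of mass.
By the parallel-axis theorem, I = I_cm + md² = 0.2384 + 0.4767 = 0.7151 kg·m².
T = 2π√(I/(mgd)) = 2π√(0.7151/(1.71 × 9.79 × 0.528)) = 1.79 s.

1.79 s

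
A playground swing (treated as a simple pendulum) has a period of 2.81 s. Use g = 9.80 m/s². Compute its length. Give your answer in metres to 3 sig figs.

1.96 m

From T = 2π√(L/g), L = gT²/(4π²) = 9.80 × 2.810²/(4π²) = 1.96 m.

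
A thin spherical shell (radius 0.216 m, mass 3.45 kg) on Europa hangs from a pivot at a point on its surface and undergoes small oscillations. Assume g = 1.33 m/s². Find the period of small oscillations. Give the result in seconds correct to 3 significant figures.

3.27 s

I_cm = (2/3)mr² = 0.1073 kg·m². The pivot is at distance d = 0.216 m from the centre of mass.
By the parallel-axis theorem, I = I_cm + md² = 0.1073 + 0.1610 = 0.2683 kg·m².
T = 2π√(I/(mgd)) = 2π√(0.2683/(3.45 × 1.33 × 0.216)) = 3.27 s.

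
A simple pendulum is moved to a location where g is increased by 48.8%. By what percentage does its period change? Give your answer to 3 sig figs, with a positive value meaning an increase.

T ∝ 1/√g, so T'/T = 1/√(1.488) = 0.8198.
Percentage change in T = (0.8198 − 1) × 100% = -18.0%.

-18.0%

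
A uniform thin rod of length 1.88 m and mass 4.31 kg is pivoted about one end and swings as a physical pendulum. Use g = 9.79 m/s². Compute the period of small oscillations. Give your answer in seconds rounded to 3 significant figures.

For a physical pendulum T = 2π√(I/(mgd)), with d = 0.9400 m from pivot to centre of mass.
I_cm = mL²/12 = 4.31 × 1.88²/12 = 1.269 kg·m²; I = I_cm + md² = 1.269 + 4.31 × 0.9400² = 5.078 kg·m².
T = 2π√(5.078/(4.31 × 9.79 × 0.9400)) = 2.25 s.

2.25 s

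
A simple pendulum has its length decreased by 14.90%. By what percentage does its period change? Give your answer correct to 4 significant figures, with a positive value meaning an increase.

-7.750%

T ∝ √L, so T'/T = √(0.85100) = 0.92250.
Percentage change in T = (0.92250 − 1) × 100% = -7.750%.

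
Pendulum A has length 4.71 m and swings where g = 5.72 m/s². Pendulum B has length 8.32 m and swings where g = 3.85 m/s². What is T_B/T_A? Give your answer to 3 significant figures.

1.62

T = 2π√(L/g), so T_B/T_A = √((L_B/g_B)/(L_A/g_A)) = √((8.32/3.85)/(4.71/5.72)) = 1.62.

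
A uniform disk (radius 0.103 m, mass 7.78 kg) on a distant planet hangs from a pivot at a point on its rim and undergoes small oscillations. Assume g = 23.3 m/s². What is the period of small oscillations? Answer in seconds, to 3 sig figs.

I_cm = ½mr² = 0.04127 kg·m². The pivot is at distance d = 0.103 m from the centre of mass.
By the parallel-axis theorem, I = I_cm + md² = 0.04127 + 0.08254 = 0.1238 kg·m².
T = 2π√(I/(mgd)) = 2π√(0.1238/(7.78 × 23.3 × 0.103)) = 0.512 s.

0.512 s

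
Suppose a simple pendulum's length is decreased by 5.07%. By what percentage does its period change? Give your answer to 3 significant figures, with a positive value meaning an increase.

-2.57%

T ∝ √L, so T'/T = √(0.9493) = 0.9743.
Percentage change in T = (0.9743 − 1) × 100% = -2.57%.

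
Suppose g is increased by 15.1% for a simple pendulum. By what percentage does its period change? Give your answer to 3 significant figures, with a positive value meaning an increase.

T ∝ 1/√g, so T'/T = 1/√(1.151) = 0.9321.
Percentage change in T = (0.9321 − 1) × 100% = -6.79%.

-6.79%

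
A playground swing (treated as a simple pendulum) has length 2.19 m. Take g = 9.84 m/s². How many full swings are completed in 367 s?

T = 2π√(L/g) = 2π√(2.19/9.84) = 2.964 s.
Number of complete oscillations = ⌊367/2.964⌋ = ⌊123.8⌋ = 123.

123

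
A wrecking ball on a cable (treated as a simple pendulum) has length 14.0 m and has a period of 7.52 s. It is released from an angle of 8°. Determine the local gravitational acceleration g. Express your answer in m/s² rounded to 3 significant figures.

9.77 m/s²

From T = 2π√(L/g), g = 4π²L/T² = 4π² × 14.0/7.520² = 9.77 m/s².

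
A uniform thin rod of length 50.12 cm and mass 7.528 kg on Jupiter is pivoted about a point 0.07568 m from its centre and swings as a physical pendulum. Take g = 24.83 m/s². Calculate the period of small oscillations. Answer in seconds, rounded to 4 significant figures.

0.7484 s

For a physical pendulum T = 2π√(I/(mgd)), with d = 0.075680 m from pivot to centre of mass.
I_cm = mL²/12 = 7.528 × 0.5012²/12 = 0.15759 kg·m²; I = I_cm + md² = 0.15759 + 7.528 × 0.075680² = 0.20070 kg·m².
T = 2π√(0.20070/(7.528 × 24.83 × 0.075680)) = 0.7484 s.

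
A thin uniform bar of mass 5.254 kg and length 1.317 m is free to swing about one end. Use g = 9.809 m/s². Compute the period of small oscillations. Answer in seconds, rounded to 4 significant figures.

For a physical pendulum T = 2π√(I/(mgd)), with d = 0.65850 m from pivot to centre of mass.
I_cm = mL²/12 = 5.254 × 1.317²/12 = 0.75942 kg·m²; I = I_cm + md² = 0.75942 + 5.254 × 0.65850² = 3.0377 kg·m².
T = 2π√(3.0377/(5.254 × 9.809 × 0.65850)) = 1.880 s.

1.880 s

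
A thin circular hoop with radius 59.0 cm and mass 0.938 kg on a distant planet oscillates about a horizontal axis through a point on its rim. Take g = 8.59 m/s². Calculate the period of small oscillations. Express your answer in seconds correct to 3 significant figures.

I_cm = mr² = 0.3265 kg·m². The pivot is at distance d = 0.590 m from the centre of mass.
By the parallel-axis theorem, I = I_cm + md² = 0.3265 + 0.3265 = 0.6530 kg·m².
T = 2π√(I/(mgd)) = 2π√(0.6530/(0.938 × 8.59 × 0.590)) = 2.33 s.

2.33 s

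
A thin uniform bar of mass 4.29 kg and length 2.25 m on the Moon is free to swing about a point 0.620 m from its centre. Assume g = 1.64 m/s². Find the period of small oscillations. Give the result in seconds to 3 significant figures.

5.60 s

For a physical pendulum T = 2π√(I/(mgd)), with d = 0.6200 m from pivot to centre of mass.
I_cm = mL²/12 = 4.29 × 2.25²/12 = 1.810 kg·m²; I = I_cm + md² = 1.810 + 4.29 × 0.6200² = 3.459 kg·m².
T = 2π√(3.459/(4.29 × 1.64 × 0.6200)) = 5.60 s.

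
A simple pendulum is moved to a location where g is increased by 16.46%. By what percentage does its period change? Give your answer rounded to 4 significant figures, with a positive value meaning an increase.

T ∝ 1/√g, so T'/T = 1/√(1.1646) = 0.92664.
Percentage change in T = (0.92664 − 1) × 100% = -7.336%.

-7.336%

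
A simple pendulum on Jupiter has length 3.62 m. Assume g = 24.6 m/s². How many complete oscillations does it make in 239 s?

99

T = 2π√(L/g) = 2π√(3.62/24.6) = 2.410 s.
Number of complete oscillations = ⌊239/2.410⌋ = ⌊99.16⌋ = 99.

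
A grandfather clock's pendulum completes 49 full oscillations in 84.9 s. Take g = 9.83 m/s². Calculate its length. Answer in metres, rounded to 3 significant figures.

0.748 m

T = 84.9/49 = 1.733 s.
From T = 2π√(L/g), L = gT²/(4π²) = 9.83 × 1.733²/(4π²) = 0.748 m.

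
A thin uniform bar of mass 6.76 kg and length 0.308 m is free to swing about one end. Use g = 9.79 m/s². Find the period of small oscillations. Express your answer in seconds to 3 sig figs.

0.910 s

For a physical pendulum T = 2π√(I/(mgd)), with d = 0.1540 m from pivot to centre of mass.
I_cm = mL²/12 = 6.76 × 0.308²/12 = 0.05344 kg·m²; I = I_cm + md² = 0.05344 + 6.76 × 0.1540² = 0.2138 kg·m².
T = 2π√(0.2138/(6.76 × 9.79 × 0.1540)) = 0.910 s.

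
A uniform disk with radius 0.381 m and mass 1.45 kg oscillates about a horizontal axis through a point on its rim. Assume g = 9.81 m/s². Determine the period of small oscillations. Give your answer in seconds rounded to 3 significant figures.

I_cm = ½mr² = 0.1052 kg·m². The pivot is at distance d = 0.381 m from the centre of mass.
By the parallel-axis theorem, I = I_cm + md² = 0.1052 + 0.2105 = 0.3157 kg·m².
T = 2π√(I/(mgd)) = 2π√(0.3157/(1.45 × 9.81 × 0.381)) = 1.52 s.

1.52 s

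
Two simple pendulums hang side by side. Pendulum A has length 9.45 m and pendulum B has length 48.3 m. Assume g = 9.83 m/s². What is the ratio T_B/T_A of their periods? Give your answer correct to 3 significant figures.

T ∝ √L, so T_B/T_A = √(L_B/L_A) = √(48.3/9.45) = 2.26.

2.26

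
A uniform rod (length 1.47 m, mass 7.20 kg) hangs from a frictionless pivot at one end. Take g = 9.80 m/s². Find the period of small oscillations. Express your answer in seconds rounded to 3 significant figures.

1.99 s

For a physical pendulum T = 2π√(I/(mgd)), with d = 0.7350 m from pivot to centre of mass.
I_cm = mL²/12 = 7.20 × 1.47²/12 = 1.297 kg·m²; I = I_cm + md² = 1.297 + 7.20 × 0.7350² = 5.186 kg·m².
T = 2π√(5.186/(7.20 × 9.80 × 0.7350)) = 1.99 s.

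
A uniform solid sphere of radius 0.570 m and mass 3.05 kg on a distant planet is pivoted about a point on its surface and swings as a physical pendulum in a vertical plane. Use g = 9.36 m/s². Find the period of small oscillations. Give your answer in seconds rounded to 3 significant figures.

1.83 s

I_cm = (2/5)mr² = 0.3964 kg·m². The pivot is at distance d = 0.570 m from the centre of mass.
By the parallel-axis theorem, I = I_cm + md² = 0.3964 + 0.9909 = 1.387 kg·m².
T = 2π√(I/(mgd)) = 2π√(1.387/(3.05 × 9.36 × 0.570)) = 1.83 s.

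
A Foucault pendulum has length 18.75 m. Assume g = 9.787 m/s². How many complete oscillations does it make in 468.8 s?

T = 2π√(L/g) = 2π√(18.75/9.787) = 8.6967 s.
Number of complete oscillations = ⌊468.8/8.6967⌋ = ⌊53.905⌋ = 53.

53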